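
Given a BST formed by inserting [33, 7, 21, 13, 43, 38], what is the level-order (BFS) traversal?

Tree insertion order: [33, 7, 21, 13, 43, 38]
Tree (level-order array): [33, 7, 43, None, 21, 38, None, 13]
BFS from the root, enqueuing left then right child of each popped node:
  queue [33] -> pop 33, enqueue [7, 43], visited so far: [33]
  queue [7, 43] -> pop 7, enqueue [21], visited so far: [33, 7]
  queue [43, 21] -> pop 43, enqueue [38], visited so far: [33, 7, 43]
  queue [21, 38] -> pop 21, enqueue [13], visited so far: [33, 7, 43, 21]
  queue [38, 13] -> pop 38, enqueue [none], visited so far: [33, 7, 43, 21, 38]
  queue [13] -> pop 13, enqueue [none], visited so far: [33, 7, 43, 21, 38, 13]
Result: [33, 7, 43, 21, 38, 13]


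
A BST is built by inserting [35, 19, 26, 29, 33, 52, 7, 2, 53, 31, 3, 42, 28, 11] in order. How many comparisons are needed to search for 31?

Search path for 31: 35 -> 19 -> 26 -> 29 -> 33 -> 31
Found: True
Comparisons: 6


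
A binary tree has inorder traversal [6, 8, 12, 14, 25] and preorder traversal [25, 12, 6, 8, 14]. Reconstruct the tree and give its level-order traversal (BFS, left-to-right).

Inorder:  [6, 8, 12, 14, 25]
Preorder: [25, 12, 6, 8, 14]
Algorithm: preorder visits root first, so consume preorder in order;
for each root, split the current inorder slice at that value into
left-subtree inorder and right-subtree inorder, then recurse.
Recursive splits:
  root=25; inorder splits into left=[6, 8, 12, 14], right=[]
  root=12; inorder splits into left=[6, 8], right=[14]
  root=6; inorder splits into left=[], right=[8]
  root=8; inorder splits into left=[], right=[]
  root=14; inorder splits into left=[], right=[]
Reconstructed level-order: [25, 12, 6, 14, 8]


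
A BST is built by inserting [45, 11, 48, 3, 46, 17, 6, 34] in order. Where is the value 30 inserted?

Starting tree (level order): [45, 11, 48, 3, 17, 46, None, None, 6, None, 34]
Insertion path: 45 -> 11 -> 17 -> 34
Result: insert 30 as left child of 34
Final tree (level order): [45, 11, 48, 3, 17, 46, None, None, 6, None, 34, None, None, None, None, 30]


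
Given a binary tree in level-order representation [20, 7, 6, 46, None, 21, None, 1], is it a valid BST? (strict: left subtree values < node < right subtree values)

Level-order array: [20, 7, 6, 46, None, 21, None, 1]
Validate using subtree bounds (lo, hi): at each node, require lo < value < hi,
then recurse left with hi=value and right with lo=value.
Preorder trace (stopping at first violation):
  at node 20 with bounds (-inf, +inf): OK
  at node 7 with bounds (-inf, 20): OK
  at node 46 with bounds (-inf, 7): VIOLATION
Node 46 violates its bound: not (-inf < 46 < 7).
Result: Not a valid BST


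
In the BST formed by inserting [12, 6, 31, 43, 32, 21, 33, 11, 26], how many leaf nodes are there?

Tree built from: [12, 6, 31, 43, 32, 21, 33, 11, 26]
Tree (level-order array): [12, 6, 31, None, 11, 21, 43, None, None, None, 26, 32, None, None, None, None, 33]
Rule: A leaf has 0 children.
Per-node child counts:
  node 12: 2 child(ren)
  node 6: 1 child(ren)
  node 11: 0 child(ren)
  node 31: 2 child(ren)
  node 21: 1 child(ren)
  node 26: 0 child(ren)
  node 43: 1 child(ren)
  node 32: 1 child(ren)
  node 33: 0 child(ren)
Matching nodes: [11, 26, 33]
Count of leaf nodes: 3


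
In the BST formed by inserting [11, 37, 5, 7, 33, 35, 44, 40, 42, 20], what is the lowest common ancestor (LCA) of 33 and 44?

Tree insertion order: [11, 37, 5, 7, 33, 35, 44, 40, 42, 20]
Tree (level-order array): [11, 5, 37, None, 7, 33, 44, None, None, 20, 35, 40, None, None, None, None, None, None, 42]
In a BST, the LCA of p=33, q=44 is the first node v on the
root-to-leaf path with p <= v <= q (go left if both < v, right if both > v).
Walk from root:
  at 11: both 33 and 44 > 11, go right
  at 37: 33 <= 37 <= 44, this is the LCA
LCA = 37


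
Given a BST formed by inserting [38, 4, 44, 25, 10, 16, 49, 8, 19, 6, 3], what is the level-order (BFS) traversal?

Tree insertion order: [38, 4, 44, 25, 10, 16, 49, 8, 19, 6, 3]
Tree (level-order array): [38, 4, 44, 3, 25, None, 49, None, None, 10, None, None, None, 8, 16, 6, None, None, 19]
BFS from the root, enqueuing left then right child of each popped node:
  queue [38] -> pop 38, enqueue [4, 44], visited so far: [38]
  queue [4, 44] -> pop 4, enqueue [3, 25], visited so far: [38, 4]
  queue [44, 3, 25] -> pop 44, enqueue [49], visited so far: [38, 4, 44]
  queue [3, 25, 49] -> pop 3, enqueue [none], visited so far: [38, 4, 44, 3]
  queue [25, 49] -> pop 25, enqueue [10], visited so far: [38, 4, 44, 3, 25]
  queue [49, 10] -> pop 49, enqueue [none], visited so far: [38, 4, 44, 3, 25, 49]
  queue [10] -> pop 10, enqueue [8, 16], visited so far: [38, 4, 44, 3, 25, 49, 10]
  queue [8, 16] -> pop 8, enqueue [6], visited so far: [38, 4, 44, 3, 25, 49, 10, 8]
  queue [16, 6] -> pop 16, enqueue [19], visited so far: [38, 4, 44, 3, 25, 49, 10, 8, 16]
  queue [6, 19] -> pop 6, enqueue [none], visited so far: [38, 4, 44, 3, 25, 49, 10, 8, 16, 6]
  queue [19] -> pop 19, enqueue [none], visited so far: [38, 4, 44, 3, 25, 49, 10, 8, 16, 6, 19]
Result: [38, 4, 44, 3, 25, 49, 10, 8, 16, 6, 19]


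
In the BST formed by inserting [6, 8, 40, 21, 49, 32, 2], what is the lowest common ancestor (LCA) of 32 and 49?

Tree insertion order: [6, 8, 40, 21, 49, 32, 2]
Tree (level-order array): [6, 2, 8, None, None, None, 40, 21, 49, None, 32]
In a BST, the LCA of p=32, q=49 is the first node v on the
root-to-leaf path with p <= v <= q (go left if both < v, right if both > v).
Walk from root:
  at 6: both 32 and 49 > 6, go right
  at 8: both 32 and 49 > 8, go right
  at 40: 32 <= 40 <= 49, this is the LCA
LCA = 40


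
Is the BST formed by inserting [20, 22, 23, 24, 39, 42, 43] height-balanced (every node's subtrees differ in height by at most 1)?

Tree (level-order array): [20, None, 22, None, 23, None, 24, None, 39, None, 42, None, 43]
Definition: a tree is height-balanced if, at every node, |h(left) - h(right)| <= 1 (empty subtree has height -1).
Bottom-up per-node check:
  node 43: h_left=-1, h_right=-1, diff=0 [OK], height=0
  node 42: h_left=-1, h_right=0, diff=1 [OK], height=1
  node 39: h_left=-1, h_right=1, diff=2 [FAIL (|-1-1|=2 > 1)], height=2
  node 24: h_left=-1, h_right=2, diff=3 [FAIL (|-1-2|=3 > 1)], height=3
  node 23: h_left=-1, h_right=3, diff=4 [FAIL (|-1-3|=4 > 1)], height=4
  node 22: h_left=-1, h_right=4, diff=5 [FAIL (|-1-4|=5 > 1)], height=5
  node 20: h_left=-1, h_right=5, diff=6 [FAIL (|-1-5|=6 > 1)], height=6
Node 39 violates the condition: |-1 - 1| = 2 > 1.
Result: Not balanced


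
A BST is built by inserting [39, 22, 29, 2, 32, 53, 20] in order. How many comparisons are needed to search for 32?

Search path for 32: 39 -> 22 -> 29 -> 32
Found: True
Comparisons: 4


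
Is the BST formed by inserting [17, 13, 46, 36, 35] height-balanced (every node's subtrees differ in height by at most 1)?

Tree (level-order array): [17, 13, 46, None, None, 36, None, 35]
Definition: a tree is height-balanced if, at every node, |h(left) - h(right)| <= 1 (empty subtree has height -1).
Bottom-up per-node check:
  node 13: h_left=-1, h_right=-1, diff=0 [OK], height=0
  node 35: h_left=-1, h_right=-1, diff=0 [OK], height=0
  node 36: h_left=0, h_right=-1, diff=1 [OK], height=1
  node 46: h_left=1, h_right=-1, diff=2 [FAIL (|1--1|=2 > 1)], height=2
  node 17: h_left=0, h_right=2, diff=2 [FAIL (|0-2|=2 > 1)], height=3
Node 46 violates the condition: |1 - -1| = 2 > 1.
Result: Not balanced


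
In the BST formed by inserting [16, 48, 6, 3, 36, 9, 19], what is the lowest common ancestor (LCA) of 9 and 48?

Tree insertion order: [16, 48, 6, 3, 36, 9, 19]
Tree (level-order array): [16, 6, 48, 3, 9, 36, None, None, None, None, None, 19]
In a BST, the LCA of p=9, q=48 is the first node v on the
root-to-leaf path with p <= v <= q (go left if both < v, right if both > v).
Walk from root:
  at 16: 9 <= 16 <= 48, this is the LCA
LCA = 16


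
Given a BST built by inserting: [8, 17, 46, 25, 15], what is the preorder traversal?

Tree insertion order: [8, 17, 46, 25, 15]
Tree (level-order array): [8, None, 17, 15, 46, None, None, 25]
Preorder traversal: [8, 17, 15, 46, 25]


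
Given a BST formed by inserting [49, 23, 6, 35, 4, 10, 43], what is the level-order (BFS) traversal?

Tree insertion order: [49, 23, 6, 35, 4, 10, 43]
Tree (level-order array): [49, 23, None, 6, 35, 4, 10, None, 43]
BFS from the root, enqueuing left then right child of each popped node:
  queue [49] -> pop 49, enqueue [23], visited so far: [49]
  queue [23] -> pop 23, enqueue [6, 35], visited so far: [49, 23]
  queue [6, 35] -> pop 6, enqueue [4, 10], visited so far: [49, 23, 6]
  queue [35, 4, 10] -> pop 35, enqueue [43], visited so far: [49, 23, 6, 35]
  queue [4, 10, 43] -> pop 4, enqueue [none], visited so far: [49, 23, 6, 35, 4]
  queue [10, 43] -> pop 10, enqueue [none], visited so far: [49, 23, 6, 35, 4, 10]
  queue [43] -> pop 43, enqueue [none], visited so far: [49, 23, 6, 35, 4, 10, 43]
Result: [49, 23, 6, 35, 4, 10, 43]


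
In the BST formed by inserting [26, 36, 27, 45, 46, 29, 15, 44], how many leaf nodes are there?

Tree built from: [26, 36, 27, 45, 46, 29, 15, 44]
Tree (level-order array): [26, 15, 36, None, None, 27, 45, None, 29, 44, 46]
Rule: A leaf has 0 children.
Per-node child counts:
  node 26: 2 child(ren)
  node 15: 0 child(ren)
  node 36: 2 child(ren)
  node 27: 1 child(ren)
  node 29: 0 child(ren)
  node 45: 2 child(ren)
  node 44: 0 child(ren)
  node 46: 0 child(ren)
Matching nodes: [15, 29, 44, 46]
Count of leaf nodes: 4


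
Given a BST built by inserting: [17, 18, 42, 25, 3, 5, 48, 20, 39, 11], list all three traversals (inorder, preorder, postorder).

Tree insertion order: [17, 18, 42, 25, 3, 5, 48, 20, 39, 11]
Tree (level-order array): [17, 3, 18, None, 5, None, 42, None, 11, 25, 48, None, None, 20, 39]
Inorder (L, root, R): [3, 5, 11, 17, 18, 20, 25, 39, 42, 48]
Preorder (root, L, R): [17, 3, 5, 11, 18, 42, 25, 20, 39, 48]
Postorder (L, R, root): [11, 5, 3, 20, 39, 25, 48, 42, 18, 17]


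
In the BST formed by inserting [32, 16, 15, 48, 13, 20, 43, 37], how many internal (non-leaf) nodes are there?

Tree built from: [32, 16, 15, 48, 13, 20, 43, 37]
Tree (level-order array): [32, 16, 48, 15, 20, 43, None, 13, None, None, None, 37]
Rule: An internal node has at least one child.
Per-node child counts:
  node 32: 2 child(ren)
  node 16: 2 child(ren)
  node 15: 1 child(ren)
  node 13: 0 child(ren)
  node 20: 0 child(ren)
  node 48: 1 child(ren)
  node 43: 1 child(ren)
  node 37: 0 child(ren)
Matching nodes: [32, 16, 15, 48, 43]
Count of internal (non-leaf) nodes: 5


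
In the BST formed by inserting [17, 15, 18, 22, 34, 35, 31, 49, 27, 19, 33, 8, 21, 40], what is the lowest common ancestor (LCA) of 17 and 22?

Tree insertion order: [17, 15, 18, 22, 34, 35, 31, 49, 27, 19, 33, 8, 21, 40]
Tree (level-order array): [17, 15, 18, 8, None, None, 22, None, None, 19, 34, None, 21, 31, 35, None, None, 27, 33, None, 49, None, None, None, None, 40]
In a BST, the LCA of p=17, q=22 is the first node v on the
root-to-leaf path with p <= v <= q (go left if both < v, right if both > v).
Walk from root:
  at 17: 17 <= 17 <= 22, this is the LCA
LCA = 17


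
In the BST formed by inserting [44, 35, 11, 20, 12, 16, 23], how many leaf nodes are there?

Tree built from: [44, 35, 11, 20, 12, 16, 23]
Tree (level-order array): [44, 35, None, 11, None, None, 20, 12, 23, None, 16]
Rule: A leaf has 0 children.
Per-node child counts:
  node 44: 1 child(ren)
  node 35: 1 child(ren)
  node 11: 1 child(ren)
  node 20: 2 child(ren)
  node 12: 1 child(ren)
  node 16: 0 child(ren)
  node 23: 0 child(ren)
Matching nodes: [16, 23]
Count of leaf nodes: 2


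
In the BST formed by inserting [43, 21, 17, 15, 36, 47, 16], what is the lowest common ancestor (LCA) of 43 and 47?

Tree insertion order: [43, 21, 17, 15, 36, 47, 16]
Tree (level-order array): [43, 21, 47, 17, 36, None, None, 15, None, None, None, None, 16]
In a BST, the LCA of p=43, q=47 is the first node v on the
root-to-leaf path with p <= v <= q (go left if both < v, right if both > v).
Walk from root:
  at 43: 43 <= 43 <= 47, this is the LCA
LCA = 43


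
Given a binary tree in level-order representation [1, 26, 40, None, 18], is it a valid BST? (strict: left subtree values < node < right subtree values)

Level-order array: [1, 26, 40, None, 18]
Validate using subtree bounds (lo, hi): at each node, require lo < value < hi,
then recurse left with hi=value and right with lo=value.
Preorder trace (stopping at first violation):
  at node 1 with bounds (-inf, +inf): OK
  at node 26 with bounds (-inf, 1): VIOLATION
Node 26 violates its bound: not (-inf < 26 < 1).
Result: Not a valid BST


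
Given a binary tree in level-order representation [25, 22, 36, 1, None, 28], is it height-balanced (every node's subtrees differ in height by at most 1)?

Tree (level-order array): [25, 22, 36, 1, None, 28]
Definition: a tree is height-balanced if, at every node, |h(left) - h(right)| <= 1 (empty subtree has height -1).
Bottom-up per-node check:
  node 1: h_left=-1, h_right=-1, diff=0 [OK], height=0
  node 22: h_left=0, h_right=-1, diff=1 [OK], height=1
  node 28: h_left=-1, h_right=-1, diff=0 [OK], height=0
  node 36: h_left=0, h_right=-1, diff=1 [OK], height=1
  node 25: h_left=1, h_right=1, diff=0 [OK], height=2
All nodes satisfy the balance condition.
Result: Balanced


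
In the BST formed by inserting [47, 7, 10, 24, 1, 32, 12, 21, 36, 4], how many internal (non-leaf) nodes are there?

Tree built from: [47, 7, 10, 24, 1, 32, 12, 21, 36, 4]
Tree (level-order array): [47, 7, None, 1, 10, None, 4, None, 24, None, None, 12, 32, None, 21, None, 36]
Rule: An internal node has at least one child.
Per-node child counts:
  node 47: 1 child(ren)
  node 7: 2 child(ren)
  node 1: 1 child(ren)
  node 4: 0 child(ren)
  node 10: 1 child(ren)
  node 24: 2 child(ren)
  node 12: 1 child(ren)
  node 21: 0 child(ren)
  node 32: 1 child(ren)
  node 36: 0 child(ren)
Matching nodes: [47, 7, 1, 10, 24, 12, 32]
Count of internal (non-leaf) nodes: 7


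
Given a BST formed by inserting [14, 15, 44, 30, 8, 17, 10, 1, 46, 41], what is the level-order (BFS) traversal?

Tree insertion order: [14, 15, 44, 30, 8, 17, 10, 1, 46, 41]
Tree (level-order array): [14, 8, 15, 1, 10, None, 44, None, None, None, None, 30, 46, 17, 41]
BFS from the root, enqueuing left then right child of each popped node:
  queue [14] -> pop 14, enqueue [8, 15], visited so far: [14]
  queue [8, 15] -> pop 8, enqueue [1, 10], visited so far: [14, 8]
  queue [15, 1, 10] -> pop 15, enqueue [44], visited so far: [14, 8, 15]
  queue [1, 10, 44] -> pop 1, enqueue [none], visited so far: [14, 8, 15, 1]
  queue [10, 44] -> pop 10, enqueue [none], visited so far: [14, 8, 15, 1, 10]
  queue [44] -> pop 44, enqueue [30, 46], visited so far: [14, 8, 15, 1, 10, 44]
  queue [30, 46] -> pop 30, enqueue [17, 41], visited so far: [14, 8, 15, 1, 10, 44, 30]
  queue [46, 17, 41] -> pop 46, enqueue [none], visited so far: [14, 8, 15, 1, 10, 44, 30, 46]
  queue [17, 41] -> pop 17, enqueue [none], visited so far: [14, 8, 15, 1, 10, 44, 30, 46, 17]
  queue [41] -> pop 41, enqueue [none], visited so far: [14, 8, 15, 1, 10, 44, 30, 46, 17, 41]
Result: [14, 8, 15, 1, 10, 44, 30, 46, 17, 41]


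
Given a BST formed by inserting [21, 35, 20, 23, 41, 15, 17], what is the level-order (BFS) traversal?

Tree insertion order: [21, 35, 20, 23, 41, 15, 17]
Tree (level-order array): [21, 20, 35, 15, None, 23, 41, None, 17]
BFS from the root, enqueuing left then right child of each popped node:
  queue [21] -> pop 21, enqueue [20, 35], visited so far: [21]
  queue [20, 35] -> pop 20, enqueue [15], visited so far: [21, 20]
  queue [35, 15] -> pop 35, enqueue [23, 41], visited so far: [21, 20, 35]
  queue [15, 23, 41] -> pop 15, enqueue [17], visited so far: [21, 20, 35, 15]
  queue [23, 41, 17] -> pop 23, enqueue [none], visited so far: [21, 20, 35, 15, 23]
  queue [41, 17] -> pop 41, enqueue [none], visited so far: [21, 20, 35, 15, 23, 41]
  queue [17] -> pop 17, enqueue [none], visited so far: [21, 20, 35, 15, 23, 41, 17]
Result: [21, 20, 35, 15, 23, 41, 17]


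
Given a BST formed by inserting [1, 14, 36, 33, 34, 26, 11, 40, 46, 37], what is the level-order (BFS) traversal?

Tree insertion order: [1, 14, 36, 33, 34, 26, 11, 40, 46, 37]
Tree (level-order array): [1, None, 14, 11, 36, None, None, 33, 40, 26, 34, 37, 46]
BFS from the root, enqueuing left then right child of each popped node:
  queue [1] -> pop 1, enqueue [14], visited so far: [1]
  queue [14] -> pop 14, enqueue [11, 36], visited so far: [1, 14]
  queue [11, 36] -> pop 11, enqueue [none], visited so far: [1, 14, 11]
  queue [36] -> pop 36, enqueue [33, 40], visited so far: [1, 14, 11, 36]
  queue [33, 40] -> pop 33, enqueue [26, 34], visited so far: [1, 14, 11, 36, 33]
  queue [40, 26, 34] -> pop 40, enqueue [37, 46], visited so far: [1, 14, 11, 36, 33, 40]
  queue [26, 34, 37, 46] -> pop 26, enqueue [none], visited so far: [1, 14, 11, 36, 33, 40, 26]
  queue [34, 37, 46] -> pop 34, enqueue [none], visited so far: [1, 14, 11, 36, 33, 40, 26, 34]
  queue [37, 46] -> pop 37, enqueue [none], visited so far: [1, 14, 11, 36, 33, 40, 26, 34, 37]
  queue [46] -> pop 46, enqueue [none], visited so far: [1, 14, 11, 36, 33, 40, 26, 34, 37, 46]
Result: [1, 14, 11, 36, 33, 40, 26, 34, 37, 46]


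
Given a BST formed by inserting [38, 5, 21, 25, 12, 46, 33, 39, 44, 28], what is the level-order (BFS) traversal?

Tree insertion order: [38, 5, 21, 25, 12, 46, 33, 39, 44, 28]
Tree (level-order array): [38, 5, 46, None, 21, 39, None, 12, 25, None, 44, None, None, None, 33, None, None, 28]
BFS from the root, enqueuing left then right child of each popped node:
  queue [38] -> pop 38, enqueue [5, 46], visited so far: [38]
  queue [5, 46] -> pop 5, enqueue [21], visited so far: [38, 5]
  queue [46, 21] -> pop 46, enqueue [39], visited so far: [38, 5, 46]
  queue [21, 39] -> pop 21, enqueue [12, 25], visited so far: [38, 5, 46, 21]
  queue [39, 12, 25] -> pop 39, enqueue [44], visited so far: [38, 5, 46, 21, 39]
  queue [12, 25, 44] -> pop 12, enqueue [none], visited so far: [38, 5, 46, 21, 39, 12]
  queue [25, 44] -> pop 25, enqueue [33], visited so far: [38, 5, 46, 21, 39, 12, 25]
  queue [44, 33] -> pop 44, enqueue [none], visited so far: [38, 5, 46, 21, 39, 12, 25, 44]
  queue [33] -> pop 33, enqueue [28], visited so far: [38, 5, 46, 21, 39, 12, 25, 44, 33]
  queue [28] -> pop 28, enqueue [none], visited so far: [38, 5, 46, 21, 39, 12, 25, 44, 33, 28]
Result: [38, 5, 46, 21, 39, 12, 25, 44, 33, 28]


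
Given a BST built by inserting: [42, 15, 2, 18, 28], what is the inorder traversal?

Tree insertion order: [42, 15, 2, 18, 28]
Tree (level-order array): [42, 15, None, 2, 18, None, None, None, 28]
Inorder traversal: [2, 15, 18, 28, 42]


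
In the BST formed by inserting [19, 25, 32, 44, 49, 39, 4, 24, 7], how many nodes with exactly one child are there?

Tree built from: [19, 25, 32, 44, 49, 39, 4, 24, 7]
Tree (level-order array): [19, 4, 25, None, 7, 24, 32, None, None, None, None, None, 44, 39, 49]
Rule: These are nodes with exactly 1 non-null child.
Per-node child counts:
  node 19: 2 child(ren)
  node 4: 1 child(ren)
  node 7: 0 child(ren)
  node 25: 2 child(ren)
  node 24: 0 child(ren)
  node 32: 1 child(ren)
  node 44: 2 child(ren)
  node 39: 0 child(ren)
  node 49: 0 child(ren)
Matching nodes: [4, 32]
Count of nodes with exactly one child: 2


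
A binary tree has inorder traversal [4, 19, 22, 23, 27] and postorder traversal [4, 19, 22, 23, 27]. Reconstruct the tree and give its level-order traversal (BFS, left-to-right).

Inorder:   [4, 19, 22, 23, 27]
Postorder: [4, 19, 22, 23, 27]
Algorithm: postorder visits root last, so walk postorder right-to-left;
each value is the root of the current inorder slice — split it at that
value, recurse on the right subtree first, then the left.
Recursive splits:
  root=27; inorder splits into left=[4, 19, 22, 23], right=[]
  root=23; inorder splits into left=[4, 19, 22], right=[]
  root=22; inorder splits into left=[4, 19], right=[]
  root=19; inorder splits into left=[4], right=[]
  root=4; inorder splits into left=[], right=[]
Reconstructed level-order: [27, 23, 22, 19, 4]


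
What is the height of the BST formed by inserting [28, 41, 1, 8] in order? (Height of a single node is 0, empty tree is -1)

Insertion order: [28, 41, 1, 8]
Tree (level-order array): [28, 1, 41, None, 8]
Compute height bottom-up (empty subtree = -1):
  height(8) = 1 + max(-1, -1) = 0
  height(1) = 1 + max(-1, 0) = 1
  height(41) = 1 + max(-1, -1) = 0
  height(28) = 1 + max(1, 0) = 2
Height = 2


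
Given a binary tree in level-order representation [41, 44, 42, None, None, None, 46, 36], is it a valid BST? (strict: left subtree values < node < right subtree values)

Level-order array: [41, 44, 42, None, None, None, 46, 36]
Validate using subtree bounds (lo, hi): at each node, require lo < value < hi,
then recurse left with hi=value and right with lo=value.
Preorder trace (stopping at first violation):
  at node 41 with bounds (-inf, +inf): OK
  at node 44 with bounds (-inf, 41): VIOLATION
Node 44 violates its bound: not (-inf < 44 < 41).
Result: Not a valid BST


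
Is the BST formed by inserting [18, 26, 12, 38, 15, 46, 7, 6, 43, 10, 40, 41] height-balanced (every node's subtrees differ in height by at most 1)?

Tree (level-order array): [18, 12, 26, 7, 15, None, 38, 6, 10, None, None, None, 46, None, None, None, None, 43, None, 40, None, None, 41]
Definition: a tree is height-balanced if, at every node, |h(left) - h(right)| <= 1 (empty subtree has height -1).
Bottom-up per-node check:
  node 6: h_left=-1, h_right=-1, diff=0 [OK], height=0
  node 10: h_left=-1, h_right=-1, diff=0 [OK], height=0
  node 7: h_left=0, h_right=0, diff=0 [OK], height=1
  node 15: h_left=-1, h_right=-1, diff=0 [OK], height=0
  node 12: h_left=1, h_right=0, diff=1 [OK], height=2
  node 41: h_left=-1, h_right=-1, diff=0 [OK], height=0
  node 40: h_left=-1, h_right=0, diff=1 [OK], height=1
  node 43: h_left=1, h_right=-1, diff=2 [FAIL (|1--1|=2 > 1)], height=2
  node 46: h_left=2, h_right=-1, diff=3 [FAIL (|2--1|=3 > 1)], height=3
  node 38: h_left=-1, h_right=3, diff=4 [FAIL (|-1-3|=4 > 1)], height=4
  node 26: h_left=-1, h_right=4, diff=5 [FAIL (|-1-4|=5 > 1)], height=5
  node 18: h_left=2, h_right=5, diff=3 [FAIL (|2-5|=3 > 1)], height=6
Node 43 violates the condition: |1 - -1| = 2 > 1.
Result: Not balanced


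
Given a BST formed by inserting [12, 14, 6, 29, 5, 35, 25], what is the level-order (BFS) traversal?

Tree insertion order: [12, 14, 6, 29, 5, 35, 25]
Tree (level-order array): [12, 6, 14, 5, None, None, 29, None, None, 25, 35]
BFS from the root, enqueuing left then right child of each popped node:
  queue [12] -> pop 12, enqueue [6, 14], visited so far: [12]
  queue [6, 14] -> pop 6, enqueue [5], visited so far: [12, 6]
  queue [14, 5] -> pop 14, enqueue [29], visited so far: [12, 6, 14]
  queue [5, 29] -> pop 5, enqueue [none], visited so far: [12, 6, 14, 5]
  queue [29] -> pop 29, enqueue [25, 35], visited so far: [12, 6, 14, 5, 29]
  queue [25, 35] -> pop 25, enqueue [none], visited so far: [12, 6, 14, 5, 29, 25]
  queue [35] -> pop 35, enqueue [none], visited so far: [12, 6, 14, 5, 29, 25, 35]
Result: [12, 6, 14, 5, 29, 25, 35]


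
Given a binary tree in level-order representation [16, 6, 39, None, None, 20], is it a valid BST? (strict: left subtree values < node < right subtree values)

Level-order array: [16, 6, 39, None, None, 20]
Validate using subtree bounds (lo, hi): at each node, require lo < value < hi,
then recurse left with hi=value and right with lo=value.
Preorder trace (stopping at first violation):
  at node 16 with bounds (-inf, +inf): OK
  at node 6 with bounds (-inf, 16): OK
  at node 39 with bounds (16, +inf): OK
  at node 20 with bounds (16, 39): OK
No violation found at any node.
Result: Valid BST


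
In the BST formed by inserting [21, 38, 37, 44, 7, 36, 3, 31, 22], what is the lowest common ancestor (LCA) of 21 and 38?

Tree insertion order: [21, 38, 37, 44, 7, 36, 3, 31, 22]
Tree (level-order array): [21, 7, 38, 3, None, 37, 44, None, None, 36, None, None, None, 31, None, 22]
In a BST, the LCA of p=21, q=38 is the first node v on the
root-to-leaf path with p <= v <= q (go left if both < v, right if both > v).
Walk from root:
  at 21: 21 <= 21 <= 38, this is the LCA
LCA = 21


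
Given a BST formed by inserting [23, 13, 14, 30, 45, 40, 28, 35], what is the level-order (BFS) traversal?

Tree insertion order: [23, 13, 14, 30, 45, 40, 28, 35]
Tree (level-order array): [23, 13, 30, None, 14, 28, 45, None, None, None, None, 40, None, 35]
BFS from the root, enqueuing left then right child of each popped node:
  queue [23] -> pop 23, enqueue [13, 30], visited so far: [23]
  queue [13, 30] -> pop 13, enqueue [14], visited so far: [23, 13]
  queue [30, 14] -> pop 30, enqueue [28, 45], visited so far: [23, 13, 30]
  queue [14, 28, 45] -> pop 14, enqueue [none], visited so far: [23, 13, 30, 14]
  queue [28, 45] -> pop 28, enqueue [none], visited so far: [23, 13, 30, 14, 28]
  queue [45] -> pop 45, enqueue [40], visited so far: [23, 13, 30, 14, 28, 45]
  queue [40] -> pop 40, enqueue [35], visited so far: [23, 13, 30, 14, 28, 45, 40]
  queue [35] -> pop 35, enqueue [none], visited so far: [23, 13, 30, 14, 28, 45, 40, 35]
Result: [23, 13, 30, 14, 28, 45, 40, 35]


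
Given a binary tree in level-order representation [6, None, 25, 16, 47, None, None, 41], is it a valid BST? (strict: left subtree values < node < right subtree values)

Level-order array: [6, None, 25, 16, 47, None, None, 41]
Validate using subtree bounds (lo, hi): at each node, require lo < value < hi,
then recurse left with hi=value and right with lo=value.
Preorder trace (stopping at first violation):
  at node 6 with bounds (-inf, +inf): OK
  at node 25 with bounds (6, +inf): OK
  at node 16 with bounds (6, 25): OK
  at node 47 with bounds (25, +inf): OK
  at node 41 with bounds (25, 47): OK
No violation found at any node.
Result: Valid BST


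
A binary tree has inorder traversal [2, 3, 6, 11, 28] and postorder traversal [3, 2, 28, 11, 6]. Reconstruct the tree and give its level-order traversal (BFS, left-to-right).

Inorder:   [2, 3, 6, 11, 28]
Postorder: [3, 2, 28, 11, 6]
Algorithm: postorder visits root last, so walk postorder right-to-left;
each value is the root of the current inorder slice — split it at that
value, recurse on the right subtree first, then the left.
Recursive splits:
  root=6; inorder splits into left=[2, 3], right=[11, 28]
  root=11; inorder splits into left=[], right=[28]
  root=28; inorder splits into left=[], right=[]
  root=2; inorder splits into left=[], right=[3]
  root=3; inorder splits into left=[], right=[]
Reconstructed level-order: [6, 2, 11, 3, 28]


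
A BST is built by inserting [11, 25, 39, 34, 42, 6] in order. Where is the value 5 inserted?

Starting tree (level order): [11, 6, 25, None, None, None, 39, 34, 42]
Insertion path: 11 -> 6
Result: insert 5 as left child of 6
Final tree (level order): [11, 6, 25, 5, None, None, 39, None, None, 34, 42]


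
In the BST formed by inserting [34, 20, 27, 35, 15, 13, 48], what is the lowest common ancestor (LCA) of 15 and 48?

Tree insertion order: [34, 20, 27, 35, 15, 13, 48]
Tree (level-order array): [34, 20, 35, 15, 27, None, 48, 13]
In a BST, the LCA of p=15, q=48 is the first node v on the
root-to-leaf path with p <= v <= q (go left if both < v, right if both > v).
Walk from root:
  at 34: 15 <= 34 <= 48, this is the LCA
LCA = 34


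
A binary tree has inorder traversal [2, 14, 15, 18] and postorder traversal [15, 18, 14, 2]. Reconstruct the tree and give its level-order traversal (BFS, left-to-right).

Inorder:   [2, 14, 15, 18]
Postorder: [15, 18, 14, 2]
Algorithm: postorder visits root last, so walk postorder right-to-left;
each value is the root of the current inorder slice — split it at that
value, recurse on the right subtree first, then the left.
Recursive splits:
  root=2; inorder splits into left=[], right=[14, 15, 18]
  root=14; inorder splits into left=[], right=[15, 18]
  root=18; inorder splits into left=[15], right=[]
  root=15; inorder splits into left=[], right=[]
Reconstructed level-order: [2, 14, 18, 15]


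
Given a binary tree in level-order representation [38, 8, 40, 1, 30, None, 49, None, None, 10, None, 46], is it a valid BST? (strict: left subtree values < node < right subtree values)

Level-order array: [38, 8, 40, 1, 30, None, 49, None, None, 10, None, 46]
Validate using subtree bounds (lo, hi): at each node, require lo < value < hi,
then recurse left with hi=value and right with lo=value.
Preorder trace (stopping at first violation):
  at node 38 with bounds (-inf, +inf): OK
  at node 8 with bounds (-inf, 38): OK
  at node 1 with bounds (-inf, 8): OK
  at node 30 with bounds (8, 38): OK
  at node 10 with bounds (8, 30): OK
  at node 40 with bounds (38, +inf): OK
  at node 49 with bounds (40, +inf): OK
  at node 46 with bounds (40, 49): OK
No violation found at any node.
Result: Valid BST


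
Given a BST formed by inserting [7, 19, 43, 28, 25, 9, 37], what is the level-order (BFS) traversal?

Tree insertion order: [7, 19, 43, 28, 25, 9, 37]
Tree (level-order array): [7, None, 19, 9, 43, None, None, 28, None, 25, 37]
BFS from the root, enqueuing left then right child of each popped node:
  queue [7] -> pop 7, enqueue [19], visited so far: [7]
  queue [19] -> pop 19, enqueue [9, 43], visited so far: [7, 19]
  queue [9, 43] -> pop 9, enqueue [none], visited so far: [7, 19, 9]
  queue [43] -> pop 43, enqueue [28], visited so far: [7, 19, 9, 43]
  queue [28] -> pop 28, enqueue [25, 37], visited so far: [7, 19, 9, 43, 28]
  queue [25, 37] -> pop 25, enqueue [none], visited so far: [7, 19, 9, 43, 28, 25]
  queue [37] -> pop 37, enqueue [none], visited so far: [7, 19, 9, 43, 28, 25, 37]
Result: [7, 19, 9, 43, 28, 25, 37]


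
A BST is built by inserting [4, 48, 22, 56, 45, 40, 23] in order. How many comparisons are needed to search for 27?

Search path for 27: 4 -> 48 -> 22 -> 45 -> 40 -> 23
Found: False
Comparisons: 6


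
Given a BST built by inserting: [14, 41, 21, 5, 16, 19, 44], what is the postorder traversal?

Tree insertion order: [14, 41, 21, 5, 16, 19, 44]
Tree (level-order array): [14, 5, 41, None, None, 21, 44, 16, None, None, None, None, 19]
Postorder traversal: [5, 19, 16, 21, 44, 41, 14]


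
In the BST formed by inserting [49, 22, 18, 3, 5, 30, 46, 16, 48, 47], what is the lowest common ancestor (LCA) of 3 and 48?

Tree insertion order: [49, 22, 18, 3, 5, 30, 46, 16, 48, 47]
Tree (level-order array): [49, 22, None, 18, 30, 3, None, None, 46, None, 5, None, 48, None, 16, 47]
In a BST, the LCA of p=3, q=48 is the first node v on the
root-to-leaf path with p <= v <= q (go left if both < v, right if both > v).
Walk from root:
  at 49: both 3 and 48 < 49, go left
  at 22: 3 <= 22 <= 48, this is the LCA
LCA = 22


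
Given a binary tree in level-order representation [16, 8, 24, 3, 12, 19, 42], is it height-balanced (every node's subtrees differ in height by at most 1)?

Tree (level-order array): [16, 8, 24, 3, 12, 19, 42]
Definition: a tree is height-balanced if, at every node, |h(left) - h(right)| <= 1 (empty subtree has height -1).
Bottom-up per-node check:
  node 3: h_left=-1, h_right=-1, diff=0 [OK], height=0
  node 12: h_left=-1, h_right=-1, diff=0 [OK], height=0
  node 8: h_left=0, h_right=0, diff=0 [OK], height=1
  node 19: h_left=-1, h_right=-1, diff=0 [OK], height=0
  node 42: h_left=-1, h_right=-1, diff=0 [OK], height=0
  node 24: h_left=0, h_right=0, diff=0 [OK], height=1
  node 16: h_left=1, h_right=1, diff=0 [OK], height=2
All nodes satisfy the balance condition.
Result: Balanced


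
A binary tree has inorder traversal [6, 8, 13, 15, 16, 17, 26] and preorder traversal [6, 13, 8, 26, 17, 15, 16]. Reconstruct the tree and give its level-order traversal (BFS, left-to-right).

Inorder:  [6, 8, 13, 15, 16, 17, 26]
Preorder: [6, 13, 8, 26, 17, 15, 16]
Algorithm: preorder visits root first, so consume preorder in order;
for each root, split the current inorder slice at that value into
left-subtree inorder and right-subtree inorder, then recurse.
Recursive splits:
  root=6; inorder splits into left=[], right=[8, 13, 15, 16, 17, 26]
  root=13; inorder splits into left=[8], right=[15, 16, 17, 26]
  root=8; inorder splits into left=[], right=[]
  root=26; inorder splits into left=[15, 16, 17], right=[]
  root=17; inorder splits into left=[15, 16], right=[]
  root=15; inorder splits into left=[], right=[16]
  root=16; inorder splits into left=[], right=[]
Reconstructed level-order: [6, 13, 8, 26, 17, 15, 16]


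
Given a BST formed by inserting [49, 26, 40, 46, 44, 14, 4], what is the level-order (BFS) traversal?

Tree insertion order: [49, 26, 40, 46, 44, 14, 4]
Tree (level-order array): [49, 26, None, 14, 40, 4, None, None, 46, None, None, 44]
BFS from the root, enqueuing left then right child of each popped node:
  queue [49] -> pop 49, enqueue [26], visited so far: [49]
  queue [26] -> pop 26, enqueue [14, 40], visited so far: [49, 26]
  queue [14, 40] -> pop 14, enqueue [4], visited so far: [49, 26, 14]
  queue [40, 4] -> pop 40, enqueue [46], visited so far: [49, 26, 14, 40]
  queue [4, 46] -> pop 4, enqueue [none], visited so far: [49, 26, 14, 40, 4]
  queue [46] -> pop 46, enqueue [44], visited so far: [49, 26, 14, 40, 4, 46]
  queue [44] -> pop 44, enqueue [none], visited so far: [49, 26, 14, 40, 4, 46, 44]
Result: [49, 26, 14, 40, 4, 46, 44]


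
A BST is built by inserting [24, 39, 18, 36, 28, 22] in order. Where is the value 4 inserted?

Starting tree (level order): [24, 18, 39, None, 22, 36, None, None, None, 28]
Insertion path: 24 -> 18
Result: insert 4 as left child of 18
Final tree (level order): [24, 18, 39, 4, 22, 36, None, None, None, None, None, 28]


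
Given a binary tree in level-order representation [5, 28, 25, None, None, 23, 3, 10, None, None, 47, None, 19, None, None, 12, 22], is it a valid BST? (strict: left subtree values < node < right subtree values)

Level-order array: [5, 28, 25, None, None, 23, 3, 10, None, None, 47, None, 19, None, None, 12, 22]
Validate using subtree bounds (lo, hi): at each node, require lo < value < hi,
then recurse left with hi=value and right with lo=value.
Preorder trace (stopping at first violation):
  at node 5 with bounds (-inf, +inf): OK
  at node 28 with bounds (-inf, 5): VIOLATION
Node 28 violates its bound: not (-inf < 28 < 5).
Result: Not a valid BST


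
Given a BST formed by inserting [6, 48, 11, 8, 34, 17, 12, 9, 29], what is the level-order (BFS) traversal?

Tree insertion order: [6, 48, 11, 8, 34, 17, 12, 9, 29]
Tree (level-order array): [6, None, 48, 11, None, 8, 34, None, 9, 17, None, None, None, 12, 29]
BFS from the root, enqueuing left then right child of each popped node:
  queue [6] -> pop 6, enqueue [48], visited so far: [6]
  queue [48] -> pop 48, enqueue [11], visited so far: [6, 48]
  queue [11] -> pop 11, enqueue [8, 34], visited so far: [6, 48, 11]
  queue [8, 34] -> pop 8, enqueue [9], visited so far: [6, 48, 11, 8]
  queue [34, 9] -> pop 34, enqueue [17], visited so far: [6, 48, 11, 8, 34]
  queue [9, 17] -> pop 9, enqueue [none], visited so far: [6, 48, 11, 8, 34, 9]
  queue [17] -> pop 17, enqueue [12, 29], visited so far: [6, 48, 11, 8, 34, 9, 17]
  queue [12, 29] -> pop 12, enqueue [none], visited so far: [6, 48, 11, 8, 34, 9, 17, 12]
  queue [29] -> pop 29, enqueue [none], visited so far: [6, 48, 11, 8, 34, 9, 17, 12, 29]
Result: [6, 48, 11, 8, 34, 9, 17, 12, 29]


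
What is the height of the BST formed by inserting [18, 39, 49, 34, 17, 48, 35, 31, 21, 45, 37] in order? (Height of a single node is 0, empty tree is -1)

Insertion order: [18, 39, 49, 34, 17, 48, 35, 31, 21, 45, 37]
Tree (level-order array): [18, 17, 39, None, None, 34, 49, 31, 35, 48, None, 21, None, None, 37, 45]
Compute height bottom-up (empty subtree = -1):
  height(17) = 1 + max(-1, -1) = 0
  height(21) = 1 + max(-1, -1) = 0
  height(31) = 1 + max(0, -1) = 1
  height(37) = 1 + max(-1, -1) = 0
  height(35) = 1 + max(-1, 0) = 1
  height(34) = 1 + max(1, 1) = 2
  height(45) = 1 + max(-1, -1) = 0
  height(48) = 1 + max(0, -1) = 1
  height(49) = 1 + max(1, -1) = 2
  height(39) = 1 + max(2, 2) = 3
  height(18) = 1 + max(0, 3) = 4
Height = 4


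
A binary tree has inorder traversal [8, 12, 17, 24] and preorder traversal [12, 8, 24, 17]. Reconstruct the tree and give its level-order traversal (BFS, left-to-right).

Inorder:  [8, 12, 17, 24]
Preorder: [12, 8, 24, 17]
Algorithm: preorder visits root first, so consume preorder in order;
for each root, split the current inorder slice at that value into
left-subtree inorder and right-subtree inorder, then recurse.
Recursive splits:
  root=12; inorder splits into left=[8], right=[17, 24]
  root=8; inorder splits into left=[], right=[]
  root=24; inorder splits into left=[17], right=[]
  root=17; inorder splits into left=[], right=[]
Reconstructed level-order: [12, 8, 24, 17]


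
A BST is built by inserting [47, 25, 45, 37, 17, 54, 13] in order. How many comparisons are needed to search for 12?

Search path for 12: 47 -> 25 -> 17 -> 13
Found: False
Comparisons: 4


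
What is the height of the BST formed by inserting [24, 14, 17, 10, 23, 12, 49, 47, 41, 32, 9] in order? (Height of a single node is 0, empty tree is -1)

Insertion order: [24, 14, 17, 10, 23, 12, 49, 47, 41, 32, 9]
Tree (level-order array): [24, 14, 49, 10, 17, 47, None, 9, 12, None, 23, 41, None, None, None, None, None, None, None, 32]
Compute height bottom-up (empty subtree = -1):
  height(9) = 1 + max(-1, -1) = 0
  height(12) = 1 + max(-1, -1) = 0
  height(10) = 1 + max(0, 0) = 1
  height(23) = 1 + max(-1, -1) = 0
  height(17) = 1 + max(-1, 0) = 1
  height(14) = 1 + max(1, 1) = 2
  height(32) = 1 + max(-1, -1) = 0
  height(41) = 1 + max(0, -1) = 1
  height(47) = 1 + max(1, -1) = 2
  height(49) = 1 + max(2, -1) = 3
  height(24) = 1 + max(2, 3) = 4
Height = 4


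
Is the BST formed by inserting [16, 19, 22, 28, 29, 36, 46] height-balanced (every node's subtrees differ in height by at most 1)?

Tree (level-order array): [16, None, 19, None, 22, None, 28, None, 29, None, 36, None, 46]
Definition: a tree is height-balanced if, at every node, |h(left) - h(right)| <= 1 (empty subtree has height -1).
Bottom-up per-node check:
  node 46: h_left=-1, h_right=-1, diff=0 [OK], height=0
  node 36: h_left=-1, h_right=0, diff=1 [OK], height=1
  node 29: h_left=-1, h_right=1, diff=2 [FAIL (|-1-1|=2 > 1)], height=2
  node 28: h_left=-1, h_right=2, diff=3 [FAIL (|-1-2|=3 > 1)], height=3
  node 22: h_left=-1, h_right=3, diff=4 [FAIL (|-1-3|=4 > 1)], height=4
  node 19: h_left=-1, h_right=4, diff=5 [FAIL (|-1-4|=5 > 1)], height=5
  node 16: h_left=-1, h_right=5, diff=6 [FAIL (|-1-5|=6 > 1)], height=6
Node 29 violates the condition: |-1 - 1| = 2 > 1.
Result: Not balanced


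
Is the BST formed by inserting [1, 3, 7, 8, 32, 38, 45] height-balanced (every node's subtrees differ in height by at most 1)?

Tree (level-order array): [1, None, 3, None, 7, None, 8, None, 32, None, 38, None, 45]
Definition: a tree is height-balanced if, at every node, |h(left) - h(right)| <= 1 (empty subtree has height -1).
Bottom-up per-node check:
  node 45: h_left=-1, h_right=-1, diff=0 [OK], height=0
  node 38: h_left=-1, h_right=0, diff=1 [OK], height=1
  node 32: h_left=-1, h_right=1, diff=2 [FAIL (|-1-1|=2 > 1)], height=2
  node 8: h_left=-1, h_right=2, diff=3 [FAIL (|-1-2|=3 > 1)], height=3
  node 7: h_left=-1, h_right=3, diff=4 [FAIL (|-1-3|=4 > 1)], height=4
  node 3: h_left=-1, h_right=4, diff=5 [FAIL (|-1-4|=5 > 1)], height=5
  node 1: h_left=-1, h_right=5, diff=6 [FAIL (|-1-5|=6 > 1)], height=6
Node 32 violates the condition: |-1 - 1| = 2 > 1.
Result: Not balanced


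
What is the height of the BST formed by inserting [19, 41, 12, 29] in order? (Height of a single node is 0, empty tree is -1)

Insertion order: [19, 41, 12, 29]
Tree (level-order array): [19, 12, 41, None, None, 29]
Compute height bottom-up (empty subtree = -1):
  height(12) = 1 + max(-1, -1) = 0
  height(29) = 1 + max(-1, -1) = 0
  height(41) = 1 + max(0, -1) = 1
  height(19) = 1 + max(0, 1) = 2
Height = 2
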